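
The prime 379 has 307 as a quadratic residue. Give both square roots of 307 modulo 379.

38, 341

Since 379 ≡ 3 (mod 4), a square root of 307 is 307^((379+1)/4) = 307^95 mod 379.
Repeated squaring: 307^2≡257, 307^4≡103, 307^8≡376, 307^16≡9, 307^32≡81, 307^64≡118 (mod 379).
307^95 = 307^(64+16+8+4+2+1) ≡ 341 (mod 379).
Check: 341² = 116281 ≡ 307 (mod 379). The two roots are 38 and 341.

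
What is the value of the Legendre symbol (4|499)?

1

Pull out 2^2: since 499 ≡ 3 (mod 8), (2/499) = -1, so (2/499)^2 = +1.
Reached (1/499) = 1. Collecting the sign flips along the way, the symbol is +1.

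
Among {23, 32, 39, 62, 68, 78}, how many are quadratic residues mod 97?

(23/97) = -1 → non-residue.
(32/97) = +1 → QR.
(39/97) = -1 → non-residue.
(62/97) = +1 → QR.
(68/97) = -1 → non-residue.
(78/97) = -1 → non-residue.
Total quadratic residues among the 6: 2.

2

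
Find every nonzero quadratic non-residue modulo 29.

2 3 8 10 11 12 14 15 17 18 19 21 26 27

Square k = 1,…,14 (k and 29−k give the same square):
1²=1, 2²=4, 3²=9, 4²=16, 5²=25, 6²≡7, 7²≡20, 8²≡6, 9²≡23, 10²≡13, 11²≡5, 12²≡28, 13²≡24, 14²≡22 (mod 29).
The residues are {1, 4, 5, 6, 7, 9, 13, 16, 20, 22, 23, 24, 25, 28}; the non-residues are the remaining 14 nonzero classes.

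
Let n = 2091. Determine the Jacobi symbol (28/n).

1

Pull out 2^2: since 2091 ≡ 3 (mod 8), (2/2091) = -1, so (2/2091)^2 = +1.
Reciprocity: 7 ≡ 3 and 2091 ≡ 3 (mod 4), so (7/2091) = −(2091/7).
Reduce top mod 7: now compute (5/7).
Reciprocity: 5 ≡ 1 and 7 ≡ 3 (mod 4), so (5/7) = +(7/5).
Reduce top mod 5: now compute (2/5).
Pull out 2: since 5 ≡ 5 (mod 8), (2/5) = -1.
Reached (1/5) = 1. Collecting the sign flips along the way, the symbol is +1.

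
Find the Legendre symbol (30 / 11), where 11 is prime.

First reduce: 30 ≡ 8 (mod 11).
Pull out 2^3: since 11 ≡ 3 (mod 8), (2/11) = -1, so (2/11)^3 = -1.
Reached (1/11) = 1. Collecting the sign flips along the way, the symbol is -1.

-1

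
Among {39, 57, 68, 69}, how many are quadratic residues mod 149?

3

(39/149) = +1 → QR.
(57/149) = -1 → non-residue.
(68/149) = +1 → QR.
(69/149) = +1 → QR.
Total quadratic residues among the 4: 3.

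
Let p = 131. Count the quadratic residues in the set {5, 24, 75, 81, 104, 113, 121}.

5

(5/131) = +1 → QR.
(24/131) = -1 → non-residue.
(75/131) = +1 → QR.
(81/131) = +1 → QR.
(104/131) = -1 → non-residue.
(113/131) = +1 → QR.
(121/131) = +1 → QR.
Total quadratic residues among the 7: 5.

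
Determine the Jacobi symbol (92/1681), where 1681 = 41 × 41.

Pull out 2^2: since 1681 ≡ 1 (mod 8), (2/1681) = +1, so (2/1681)^2 = +1.
Reciprocity: 23 ≡ 3 and 1681 ≡ 1 (mod 4), so (23/1681) = +(1681/23).
Reduce top mod 23: now compute (2/23).
Pull out 2: since 23 ≡ 7 (mod 8), (2/23) = +1.
Reached (1/23) = 1. Collecting the sign flips along the way, the symbol is +1.

1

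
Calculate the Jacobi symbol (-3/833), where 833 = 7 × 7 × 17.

-1

First reduce: -3 ≡ 830 (mod 833).
Pull out 2: since 833 ≡ 1 (mod 8), (2/833) = +1.
Reciprocity: 415 ≡ 3 and 833 ≡ 1 (mod 4), so (415/833) = +(833/415).
Reduce top mod 415: now compute (3/415).
Reciprocity: 3 ≡ 3 and 415 ≡ 3 (mod 4), so (3/415) = −(415/3).
Reduce top mod 3: now compute (1/3).
Reached (1/3) = 1. Collecting the sign flips along the way, the symbol is -1.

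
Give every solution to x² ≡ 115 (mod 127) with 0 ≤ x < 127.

Since 127 ≡ 3 (mod 4), a square root of 115 is 115^((127+1)/4) = 115^32 mod 127.
Repeated squaring: 115^2≡17, 115^4≡35, 115^8≡82, 115^16≡120, 115^32≡49 (mod 127).
115^32 = 115^(32) ≡ 49 (mod 127).
Check: 49² = 2401 ≡ 115 (mod 127). The two roots are 49 and 78.

49, 78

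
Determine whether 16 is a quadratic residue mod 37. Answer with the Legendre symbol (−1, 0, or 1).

1

Pull out 2^4: since 37 ≡ 5 (mod 8), (2/37) = -1, so (2/37)^4 = +1.
Reached (1/37) = 1. Collecting the sign flips along the way, the symbol is +1.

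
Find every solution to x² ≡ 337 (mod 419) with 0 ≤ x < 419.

143, 276

Since 419 ≡ 3 (mod 4), a square root of 337 is 337^((419+1)/4) = 337^105 mod 419.
Repeated squaring: 337^2≡20, 337^4≡400, 337^8≡361, 337^16≡12, 337^32≡144, 337^64≡205 (mod 419).
337^105 = 337^(64+32+8+1) ≡ 276 (mod 419).
Check: 276² = 76176 ≡ 337 (mod 419). The two roots are 143 and 276.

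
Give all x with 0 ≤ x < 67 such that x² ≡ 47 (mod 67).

28, 39

Since 67 ≡ 3 (mod 4), a square root of 47 is 47^((67+1)/4) = 47^17 mod 67.
Repeated squaring: 47^2≡65, 47^4≡4, 47^8≡16, 47^16≡55 (mod 67).
47^17 = 47^(16+1) ≡ 39 (mod 67).
Check: 39² = 1521 ≡ 47 (mod 67). The two roots are 28 and 39.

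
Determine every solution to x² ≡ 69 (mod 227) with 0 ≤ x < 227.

110, 117

Since 227 ≡ 3 (mod 4), a square root of 69 is 69^((227+1)/4) = 69^57 mod 227.
Repeated squaring: 69^2≡221, 69^4≡36, 69^8≡161, 69^16≡43, 69^32≡33 (mod 227).
69^57 = 69^(32+16+8+1) ≡ 110 (mod 227).
Check: 110² = 12100 ≡ 69 (mod 227). The two roots are 110 and 117.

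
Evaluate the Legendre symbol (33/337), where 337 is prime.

-1

Reciprocity: 33 ≡ 1 and 337 ≡ 1 (mod 4), so (33/337) = +(337/33).
Reduce top mod 33: now compute (7/33).
Reciprocity: 7 ≡ 3 and 33 ≡ 1 (mod 4), so (7/33) = +(33/7).
Reduce top mod 7: now compute (5/7).
Reciprocity: 5 ≡ 1 and 7 ≡ 3 (mod 4), so (5/7) = +(7/5).
Reduce top mod 5: now compute (2/5).
Pull out 2: since 5 ≡ 5 (mod 8), (2/5) = -1.
Reached (1/5) = 1. Collecting the sign flips along the way, the symbol is -1.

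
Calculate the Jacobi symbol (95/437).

0

Reciprocity: 95 ≡ 3 and 437 ≡ 1 (mod 4), so (95/437) = +(437/95).
Reduce top mod 95: now compute (57/95).
Reciprocity: 57 ≡ 1 and 95 ≡ 3 (mod 4), so (57/95) = +(95/57).
Reduce top mod 57: now compute (38/57).
Pull out 2: since 57 ≡ 1 (mod 8), (2/57) = +1.
Reciprocity: 19 ≡ 3 and 57 ≡ 1 (mod 4), so (19/57) = +(57/19).
Reduce top mod 19: now compute (0/19).
Top reduces to 0: gcd > 1, so the symbol is 0.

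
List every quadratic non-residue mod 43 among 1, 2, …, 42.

Square k = 1,…,21 (k and 43−k give the same square):
1²=1, 2²=4, 3²=9, 4²=16, 5²=25, 6²=36, 7²≡6, 8²≡21, 9²≡38, 10²≡14, 11²≡35, 12²≡15, 13²≡40, 14²≡24, 15²≡10, 16²≡41, 17²≡31, 18²≡23, 19²≡17, 20²≡13, 21²≡11 (mod 43).
The residues are {1, 4, 6, 9, 10, 11, 13, 14, 15, 16, 17, 21, 23, 24, 25, 31, 35, 36, 38, 40, 41}; the non-residues are the remaining 21 nonzero classes.

2 3 5 7 8 12 18 19 20 22 26 27 28 29 30 32 33 34 37 39 42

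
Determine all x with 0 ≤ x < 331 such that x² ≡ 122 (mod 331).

28, 303

Since 331 ≡ 3 (mod 4), a square root of 122 is 122^((331+1)/4) = 122^83 mod 331.
Repeated squaring: 122^2≡320, 122^4≡121, 122^8≡77, 122^16≡302, 122^32≡179, 122^64≡265 (mod 331).
122^83 = 122^(64+16+2+1) ≡ 303 (mod 331).
Check: 303² = 91809 ≡ 122 (mod 331). The two roots are 28 and 303.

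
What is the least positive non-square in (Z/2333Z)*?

2

(2/2333) = −1, so 2 is the smallest positive non-residue mod 2333.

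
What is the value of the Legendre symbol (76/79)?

1

Euler's criterion: (76/79) ≡ 76^39 (mod 79).
76^2 ≡ 9 (mod 79)
76^4 ≡ 2 (mod 79)
76^8 ≡ 4 (mod 79)
76^16 ≡ 16 (mod 79)
76^32 ≡ 19 (mod 79)
76^39 = 76^(32+4+2+1) ≡ 1 (mod 79).
Result is 1, so (76/79) = 1.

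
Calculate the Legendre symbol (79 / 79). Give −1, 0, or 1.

First reduce: 79 ≡ 0 (mod 79).
Top reduces to 0: gcd > 1, so the symbol is 0.

0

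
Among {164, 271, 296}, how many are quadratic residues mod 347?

(164/347) = -1 → non-residue.
(271/347) = +1 → QR.
(296/347) = +1 → QR.
Total quadratic residues among the 3: 2.

2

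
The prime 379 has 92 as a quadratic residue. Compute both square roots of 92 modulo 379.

Since 379 ≡ 3 (mod 4), a square root of 92 is 92^((379+1)/4) = 92^95 mod 379.
Repeated squaring: 92^2≡126, 92^4≡337, 92^8≡248, 92^16≡106, 92^32≡245, 92^64≡143 (mod 379).
92^95 = 92^(64+16+8+4+2+1) ≡ 146 (mod 379).
Check: 146² = 21316 ≡ 92 (mod 379). The two roots are 146 and 233.

146, 233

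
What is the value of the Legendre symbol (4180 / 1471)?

1

First reduce: 4180 ≡ 1238 (mod 1471).
Pull out 2: since 1471 ≡ 7 (mod 8), (2/1471) = +1.
Reciprocity: 619 ≡ 3 and 1471 ≡ 3 (mod 4), so (619/1471) = −(1471/619).
Reduce top mod 619: now compute (233/619).
Reciprocity: 233 ≡ 1 and 619 ≡ 3 (mod 4), so (233/619) = +(619/233).
Reduce top mod 233: now compute (153/233).
Reciprocity: 153 ≡ 1 and 233 ≡ 1 (mod 4), so (153/233) = +(233/153).
Reduce top mod 153: now compute (80/153).
Pull out 2^4: since 153 ≡ 1 (mod 8), (2/153) = +1, so (2/153)^4 = +1.
Reciprocity: 5 ≡ 1 and 153 ≡ 1 (mod 4), so (5/153) = +(153/5).
Reduce top mod 5: now compute (3/5).
Reciprocity: 3 ≡ 3 and 5 ≡ 1 (mod 4), so (3/5) = +(5/3).
Reduce top mod 3: now compute (2/3).
Pull out 2: since 3 ≡ 3 (mod 8), (2/3) = -1.
Reached (1/3) = 1. Collecting the sign flips along the way, the symbol is +1.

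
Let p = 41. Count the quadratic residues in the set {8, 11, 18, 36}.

(8/41) = +1 → QR.
(11/41) = -1 → non-residue.
(18/41) = +1 → QR.
(36/41) = +1 → QR.
Total quadratic residues among the 4: 3.

3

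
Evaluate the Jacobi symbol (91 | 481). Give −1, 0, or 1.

Reciprocity: 91 ≡ 3 and 481 ≡ 1 (mod 4), so (91/481) = +(481/91).
Reduce top mod 91: now compute (26/91).
Pull out 2: since 91 ≡ 3 (mod 8), (2/91) = -1.
Reciprocity: 13 ≡ 1 and 91 ≡ 3 (mod 4), so (13/91) = +(91/13).
Reduce top mod 13: now compute (0/13).
Top reduces to 0: gcd > 1, so the symbol is 0.

0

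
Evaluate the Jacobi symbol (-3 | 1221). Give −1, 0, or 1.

0

First reduce: -3 ≡ 1218 (mod 1221).
Pull out 2: since 1221 ≡ 5 (mod 8), (2/1221) = -1.
Reciprocity: 609 ≡ 1 and 1221 ≡ 1 (mod 4), so (609/1221) = +(1221/609).
Reduce top mod 609: now compute (3/609).
Reciprocity: 3 ≡ 3 and 609 ≡ 1 (mod 4), so (3/609) = +(609/3).
Reduce top mod 3: now compute (0/3).
Top reduces to 0: gcd > 1, so the symbol is 0.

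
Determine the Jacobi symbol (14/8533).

Pull out 2: since 8533 ≡ 5 (mod 8), (2/8533) = -1.
Reciprocity: 7 ≡ 3 and 8533 ≡ 1 (mod 4), so (7/8533) = +(8533/7).
Reduce top mod 7: now compute (0/7).
Top reduces to 0: gcd > 1, so the symbol is 0.

0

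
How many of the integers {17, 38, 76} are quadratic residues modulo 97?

(17/97) = -1 → non-residue.
(38/97) = -1 → non-residue.
(76/97) = -1 → non-residue.
Total quadratic residues among the 3: 0.

0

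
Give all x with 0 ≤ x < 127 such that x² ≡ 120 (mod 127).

Since 127 ≡ 3 (mod 4), a square root of 120 is 120^((127+1)/4) = 120^32 mod 127.
Repeated squaring: 120^2≡49, 120^4≡115, 120^8≡17, 120^16≡35, 120^32≡82 (mod 127).
120^32 = 120^(32) ≡ 82 (mod 127).
Check: 82² = 6724 ≡ 120 (mod 127). The two roots are 45 and 82.

45, 82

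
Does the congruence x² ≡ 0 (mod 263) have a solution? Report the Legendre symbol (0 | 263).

Top reduces to 0: gcd > 1, so the symbol is 0.

0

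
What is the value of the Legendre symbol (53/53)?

First reduce: 53 ≡ 0 (mod 53).
Top reduces to 0: gcd > 1, so the symbol is 0.

0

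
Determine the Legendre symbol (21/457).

Reciprocity: 21 ≡ 1 and 457 ≡ 1 (mod 4), so (21/457) = +(457/21).
Reduce top mod 21: now compute (16/21).
Pull out 2^4: since 21 ≡ 5 (mod 8), (2/21) = -1, so (2/21)^4 = +1.
Reached (1/21) = 1. Collecting the sign flips along the way, the symbol is +1.

1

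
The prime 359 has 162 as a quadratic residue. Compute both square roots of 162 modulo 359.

Since 359 ≡ 3 (mod 4), a square root of 162 is 162^((359+1)/4) = 162^90 mod 359.
Repeated squaring: 162^2≡37, 162^4≡292, 162^8≡181, 162^16≡92, 162^32≡207, 162^64≡128 (mod 359).
162^90 = 162^(64+16+8+2) ≡ 188 (mod 359).
Check: 188² = 35344 ≡ 162 (mod 359). The two roots are 171 and 188.

171, 188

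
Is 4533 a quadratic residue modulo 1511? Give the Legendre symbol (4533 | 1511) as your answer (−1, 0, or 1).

First reduce: 4533 ≡ 0 (mod 1511).
Top reduces to 0: gcd > 1, so the symbol is 0.

0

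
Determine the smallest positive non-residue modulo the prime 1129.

11

(2/1129) = +1, so 2 is a residue.
(3/1129) = +1, so 3 is a residue.
(4/1129) = +1, so 4 is a residue.
(5/1129) = +1, so 5 is a residue.
(6/1129) = +1, so 6 is a residue.
(7/1129) = +1, so 7 is a residue.
(8/1129) = +1, so 8 is a residue.
(9/1129) = +1, so 9 is a residue.
(10/1129) = +1, so 10 is a residue.
(11/1129) = −1, so 11 is the smallest positive non-residue mod 1129.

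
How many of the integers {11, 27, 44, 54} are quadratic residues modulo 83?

3

(11/83) = +1 → QR.
(27/83) = +1 → QR.
(44/83) = +1 → QR.
(54/83) = -1 → non-residue.
Total quadratic residues among the 4: 3.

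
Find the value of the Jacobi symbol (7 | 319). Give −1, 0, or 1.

Reciprocity: 7 ≡ 3 and 319 ≡ 3 (mod 4), so (7/319) = −(319/7).
Reduce top mod 7: now compute (4/7).
Pull out 2^2: since 7 ≡ 7 (mod 8), (2/7) = +1, so (2/7)^2 = +1.
Reached (1/7) = 1. Collecting the sign flips along the way, the symbol is -1.

-1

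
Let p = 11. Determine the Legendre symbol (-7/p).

1

Euler's criterion: (-7/11) ≡ 4^5 (mod 11).
4^2 ≡ 5 (mod 11)
4^4 ≡ 3 (mod 11)
4^5 = 4^(4+1) ≡ 1 (mod 11).
Result is 1, so (-7/11) = 1.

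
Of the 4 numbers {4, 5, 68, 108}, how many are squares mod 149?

3

(4/149) = +1 → QR.
(5/149) = +1 → QR.
(68/149) = +1 → QR.
(108/149) = -1 → non-residue.
Total quadratic residues among the 4: 3.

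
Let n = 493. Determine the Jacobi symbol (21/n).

-1

Reciprocity: 21 ≡ 1 and 493 ≡ 1 (mod 4), so (21/493) = +(493/21).
Reduce top mod 21: now compute (10/21).
Pull out 2: since 21 ≡ 5 (mod 8), (2/21) = -1.
Reciprocity: 5 ≡ 1 and 21 ≡ 1 (mod 4), so (5/21) = +(21/5).
Reduce top mod 5: now compute (1/5).
Reached (1/5) = 1. Collecting the sign flips along the way, the symbol is -1.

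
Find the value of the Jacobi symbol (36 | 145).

1

Pull out 2^2: since 145 ≡ 1 (mod 8), (2/145) = +1, so (2/145)^2 = +1.
Reciprocity: 9 ≡ 1 and 145 ≡ 1 (mod 4), so (9/145) = +(145/9).
Reduce top mod 9: now compute (1/9).
Reached (1/9) = 1. Collecting the sign flips along the way, the symbol is +1.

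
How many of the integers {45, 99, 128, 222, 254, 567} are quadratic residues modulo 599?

(45/599) = +1 → QR.
(99/599) = -1 → non-residue.
(128/599) = +1 → QR.
(222/599) = +1 → QR.
(254/599) = +1 → QR.
(567/599) = -1 → non-residue.
Total quadratic residues among the 6: 4.

4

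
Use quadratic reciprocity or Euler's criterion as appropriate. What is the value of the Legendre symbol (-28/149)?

1

Euler's criterion: (-28/149) ≡ 121^74 (mod 149).
121^2 ≡ 39 (mod 149)
121^4 ≡ 31 (mod 149)
121^8 ≡ 67 (mod 149)
121^16 ≡ 19 (mod 149)
121^32 ≡ 63 (mod 149)
121^64 ≡ 95 (mod 149)
121^74 = 121^(64+8+2) ≡ 1 (mod 149).
Result is 1, so (-28/149) = 1.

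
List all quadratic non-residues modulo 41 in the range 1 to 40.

Square k = 1,…,20 (k and 41−k give the same square):
1²=1, 2²=4, 3²=9, 4²=16, 5²=25, 6²=36, 7²≡8, 8²≡23, 9²≡40, 10²≡18, 11²≡39, 12²≡21, 13²≡5, 14²≡32, 15²≡20, 16²≡10, 17²≡2, 18²≡37, 19²≡33, 20²≡31 (mod 41).
The residues are {1, 2, 4, 5, 8, 9, 10, 16, 18, 20, 21, 23, 25, 31, 32, 33, 36, 37, 39, 40}; the non-residues are the remaining 20 nonzero classes.

3,6,7,11,12,13,14,15,17,19,22,24,26,27,28,29,30,34,35,38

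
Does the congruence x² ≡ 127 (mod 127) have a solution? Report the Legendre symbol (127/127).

0

First reduce: 127 ≡ 0 (mod 127).
Top reduces to 0: gcd > 1, so the symbol is 0.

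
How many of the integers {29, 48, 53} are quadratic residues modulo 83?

2

(29/83) = +1 → QR.
(48/83) = +1 → QR.
(53/83) = -1 → non-residue.
Total quadratic residues among the 3: 2.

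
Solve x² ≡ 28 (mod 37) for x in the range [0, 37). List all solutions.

18, 19

37 ≡ 1 (mod 4), so we find a root by search.
Trying successive values, 18² = 324 ≡ 28 (mod 37). The other root is 37 − 18 = 19.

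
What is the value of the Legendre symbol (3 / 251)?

Reciprocity: 3 ≡ 3 and 251 ≡ 3 (mod 4), so (3/251) = −(251/3).
Reduce top mod 3: now compute (2/3).
Pull out 2: since 3 ≡ 3 (mod 8), (2/3) = -1.
Reached (1/3) = 1. Collecting the sign flips along the way, the symbol is +1.

1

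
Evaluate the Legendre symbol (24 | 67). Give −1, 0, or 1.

Pull out 2^3: since 67 ≡ 3 (mod 8), (2/67) = -1, so (2/67)^3 = -1.
Reciprocity: 3 ≡ 3 and 67 ≡ 3 (mod 4), so (3/67) = −(67/3).
Reduce top mod 3: now compute (1/3).
Reached (1/3) = 1. Collecting the sign flips along the way, the symbol is +1.

1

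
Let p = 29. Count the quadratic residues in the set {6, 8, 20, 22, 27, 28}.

4

(6/29) = +1 → QR.
(8/29) = -1 → non-residue.
(20/29) = +1 → QR.
(22/29) = +1 → QR.
(27/29) = -1 → non-residue.
(28/29) = +1 → QR.
Total quadratic residues among the 6: 4.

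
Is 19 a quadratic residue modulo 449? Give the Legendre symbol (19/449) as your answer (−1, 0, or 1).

Euler's criterion: (19/449) ≡ 19^224 (mod 449).
19^2 ≡ 361 (mod 449)
19^4 ≡ 111 (mod 449)
19^8 ≡ 198 (mod 449)
19^16 ≡ 141 (mod 449)
19^32 ≡ 125 (mod 449)
19^64 ≡ 359 (mod 449)
19^128 ≡ 18 (mod 449)
19^224 = 19^(128+64+32) ≡ 448 (mod 449).
Result is 448 ≡ −1, so (19/449) = −1.

-1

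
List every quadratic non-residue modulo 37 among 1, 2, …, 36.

Square k = 1,…,18 (k and 37−k give the same square):
1²=1, 2²=4, 3²=9, 4²=16, 5²=25, 6²=36, 7²≡12, 8²≡27, 9²≡7, 10²≡26, 11²≡10, 12²≡33, 13²≡21, 14²≡11, 15²≡3, 16²≡34, 17²≡30, 18²≡28 (mod 37).
The residues are {1, 3, 4, 7, 9, 10, 11, 12, 16, 21, 25, 26, 27, 28, 30, 33, 34, 36}; the non-residues are the remaining 18 nonzero classes.

2 5 6 8 13 14 15 17 18 19 20 22 23 24 29 31 32 35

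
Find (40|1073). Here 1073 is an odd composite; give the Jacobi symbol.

Pull out 2^3: since 1073 ≡ 1 (mod 8), (2/1073) = +1, so (2/1073)^3 = +1.
Reciprocity: 5 ≡ 1 and 1073 ≡ 1 (mod 4), so (5/1073) = +(1073/5).
Reduce top mod 5: now compute (3/5).
Reciprocity: 3 ≡ 3 and 5 ≡ 1 (mod 4), so (3/5) = +(5/3).
Reduce top mod 3: now compute (2/3).
Pull out 2: since 3 ≡ 3 (mod 8), (2/3) = -1.
Reached (1/3) = 1. Collecting the sign flips along the way, the symbol is -1.

-1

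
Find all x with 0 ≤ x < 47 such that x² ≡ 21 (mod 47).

Since 47 ≡ 3 (mod 4), a square root of 21 is 21^((47+1)/4) = 21^12 mod 47.
Repeated squaring: 21^2≡18, 21^4≡42, 21^8≡25 (mod 47).
21^12 = 21^(8+4) ≡ 16 (mod 47).
Check: 16² = 256 ≡ 21 (mod 47). The two roots are 16 and 31.

16, 31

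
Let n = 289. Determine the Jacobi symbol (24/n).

Pull out 2^3: since 289 ≡ 1 (mod 8), (2/289) = +1, so (2/289)^3 = +1.
Reciprocity: 3 ≡ 3 and 289 ≡ 1 (mod 4), so (3/289) = +(289/3).
Reduce top mod 3: now compute (1/3).
Reached (1/3) = 1. Collecting the sign flips along the way, the symbol is +1.

1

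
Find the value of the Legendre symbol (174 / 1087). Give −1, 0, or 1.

Euler's criterion: (174/1087) ≡ 174^543 (mod 1087).
174^2 ≡ 927 (mod 1087)
174^4 ≡ 599 (mod 1087)
174^8 ≡ 91 (mod 1087)
174^16 ≡ 672 (mod 1087)
174^32 ≡ 479 (mod 1087)
174^64 ≡ 84 (mod 1087)
174^128 ≡ 534 (mod 1087)
174^256 ≡ 362 (mod 1087)
174^512 ≡ 604 (mod 1087)
174^543 = 174^(512+16+8+4+2+1) ≡ 1 (mod 1087).
Result is 1, so (174/1087) = 1.

1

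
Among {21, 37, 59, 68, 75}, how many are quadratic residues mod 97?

(21/97) = -1 → non-residue.
(37/97) = -1 → non-residue.
(59/97) = -1 → non-residue.
(68/97) = -1 → non-residue.
(75/97) = +1 → QR.
Total quadratic residues among the 5: 1.

1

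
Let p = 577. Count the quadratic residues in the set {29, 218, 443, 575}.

(29/577) = -1 → non-residue.
(218/577) = -1 → non-residue.
(443/577) = -1 → non-residue.
(575/577) = +1 → QR.
Total quadratic residues among the 4: 1.

1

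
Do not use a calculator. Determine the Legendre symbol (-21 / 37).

1

Euler's criterion: (-21/37) ≡ 16^18 (mod 37).
16^2 ≡ 34 (mod 37)
16^4 ≡ 9 (mod 37)
16^8 ≡ 7 (mod 37)
16^16 ≡ 12 (mod 37)
16^18 = 16^(16+2) ≡ 1 (mod 37).
Result is 1, so (-21/37) = 1.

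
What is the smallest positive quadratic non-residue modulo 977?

(2/977) = +1, so 2 is a residue.
(3/977) = −1, so 3 is the smallest positive non-residue mod 977.

3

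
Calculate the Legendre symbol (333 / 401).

-1

Reciprocity: 333 ≡ 1 and 401 ≡ 1 (mod 4), so (333/401) = +(401/333).
Reduce top mod 333: now compute (68/333).
Pull out 2^2: since 333 ≡ 5 (mod 8), (2/333) = -1, so (2/333)^2 = +1.
Reciprocity: 17 ≡ 1 and 333 ≡ 1 (mod 4), so (17/333) = +(333/17).
Reduce top mod 17: now compute (10/17).
Pull out 2: since 17 ≡ 1 (mod 8), (2/17) = +1.
Reciprocity: 5 ≡ 1 and 17 ≡ 1 (mod 4), so (5/17) = +(17/5).
Reduce top mod 5: now compute (2/5).
Pull out 2: since 5 ≡ 5 (mod 8), (2/5) = -1.
Reached (1/5) = 1. Collecting the sign flips along the way, the symbol is -1.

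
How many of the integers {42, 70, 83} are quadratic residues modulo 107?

(42/107) = +1 → QR.
(70/107) = -1 → non-residue.
(83/107) = +1 → QR.
Total quadratic residues among the 3: 2.

2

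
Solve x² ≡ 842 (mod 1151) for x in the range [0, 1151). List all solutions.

260, 891

Since 1151 ≡ 3 (mod 4), a square root of 842 is 842^((1151+1)/4) = 842^288 mod 1151.
Repeated squaring: 842^2≡1099, 842^4≡402, 842^8≡464, 842^16≡59, 842^32≡28, 842^64≡784, 842^128≡22, 842^256≡484 (mod 1151).
842^288 = 842^(256+32) ≡ 891 (mod 1151).
Check: 891² = 793881 ≡ 842 (mod 1151). The two roots are 260 and 891.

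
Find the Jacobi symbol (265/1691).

Reciprocity: 265 ≡ 1 and 1691 ≡ 3 (mod 4), so (265/1691) = +(1691/265).
Reduce top mod 265: now compute (101/265).
Reciprocity: 101 ≡ 1 and 265 ≡ 1 (mod 4), so (101/265) = +(265/101).
Reduce top mod 101: now compute (63/101).
Reciprocity: 63 ≡ 3 and 101 ≡ 1 (mod 4), so (63/101) = +(101/63).
Reduce top mod 63: now compute (38/63).
Pull out 2: since 63 ≡ 7 (mod 8), (2/63) = +1.
Reciprocity: 19 ≡ 3 and 63 ≡ 3 (mod 4), so (19/63) = −(63/19).
Reduce top mod 19: now compute (6/19).
Pull out 2: since 19 ≡ 3 (mod 8), (2/19) = -1.
Reciprocity: 3 ≡ 3 and 19 ≡ 3 (mod 4), so (3/19) = −(19/3).
Reduce top mod 3: now compute (1/3).
Reached (1/3) = 1. Collecting the sign flips along the way, the symbol is -1.

-1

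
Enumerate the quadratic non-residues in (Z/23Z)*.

5,7,10,11,14,15,17,19,20,21,22

Square k = 1,…,11 (k and 23−k give the same square):
1²=1, 2²=4, 3²=9, 4²=16, 5²≡2, 6²≡13, 7²≡3, 8²≡18, 9²≡12, 10²≡8, 11²≡6 (mod 23).
The residues are {1, 2, 3, 4, 6, 8, 9, 12, 13, 16, 18}; the non-residues are the remaining 11 nonzero classes.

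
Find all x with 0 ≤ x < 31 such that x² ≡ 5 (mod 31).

Since 31 ≡ 3 (mod 4), a square root of 5 is 5^((31+1)/4) = 5^8 mod 31.
Repeated squaring: 5^2≡25, 5^4≡5, 5^8≡25 (mod 31).
5^8 = 5^(8) ≡ 25 (mod 31).
Check: 25² = 625 ≡ 5 (mod 31). The two roots are 6 and 25.

6, 25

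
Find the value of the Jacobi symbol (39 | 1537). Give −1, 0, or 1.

Reciprocity: 39 ≡ 3 and 1537 ≡ 1 (mod 4), so (39/1537) = +(1537/39).
Reduce top mod 39: now compute (16/39).
Pull out 2^4: since 39 ≡ 7 (mod 8), (2/39) = +1, so (2/39)^4 = +1.
Reached (1/39) = 1. Collecting the sign flips along the way, the symbol is +1.

1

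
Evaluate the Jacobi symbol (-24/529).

First reduce: -24 ≡ 505 (mod 529).
Reciprocity: 505 ≡ 1 and 529 ≡ 1 (mod 4), so (505/529) = +(529/505).
Reduce top mod 505: now compute (24/505).
Pull out 2^3: since 505 ≡ 1 (mod 8), (2/505) = +1, so (2/505)^3 = +1.
Reciprocity: 3 ≡ 3 and 505 ≡ 1 (mod 4), so (3/505) = +(505/3).
Reduce top mod 3: now compute (1/3).
Reached (1/3) = 1. Collecting the sign flips along the way, the symbol is +1.

1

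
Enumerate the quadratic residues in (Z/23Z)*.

Square k = 1,…,11 (k and 23−k give the same square):
1²=1, 2²=4, 3²=9, 4²=16, 5²≡2, 6²≡13, 7²≡3, 8²≡18, 9²≡12, 10²≡8, 11²≡6 (mod 23).
So the quadratic residues mod 23 are {1, 2, 3, 4, 6, 8, 9, 12, 13, 16, 18}.

1, 2, 3, 4, 6, 8, 9, 12, 13, 16, 18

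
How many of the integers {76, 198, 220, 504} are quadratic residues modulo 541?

2

(76/541) = +1 → QR.
(198/541) = +1 → QR.
(220/541) = -1 → non-residue.
(504/541) = -1 → non-residue.
Total quadratic residues among the 4: 2.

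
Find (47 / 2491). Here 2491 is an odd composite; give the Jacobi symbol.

Reciprocity: 47 ≡ 3 and 2491 ≡ 3 (mod 4), so (47/2491) = −(2491/47).
Reduce top mod 47: now compute (0/47).
Top reduces to 0: gcd > 1, so the symbol is 0.

0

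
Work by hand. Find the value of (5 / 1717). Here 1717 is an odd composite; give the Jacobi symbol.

-1

Reciprocity: 5 ≡ 1 and 1717 ≡ 1 (mod 4), so (5/1717) = +(1717/5).
Reduce top mod 5: now compute (2/5).
Pull out 2: since 5 ≡ 5 (mod 8), (2/5) = -1.
Reached (1/5) = 1. Collecting the sign flips along the way, the symbol is -1.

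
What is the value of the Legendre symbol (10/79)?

1

Pull out 2: since 79 ≡ 7 (mod 8), (2/79) = +1.
Reciprocity: 5 ≡ 1 and 79 ≡ 3 (mod 4), so (5/79) = +(79/5).
Reduce top mod 5: now compute (4/5).
Pull out 2^2: since 5 ≡ 5 (mod 8), (2/5) = -1, so (2/5)^2 = +1.
Reached (1/5) = 1. Collecting the sign flips along the way, the symbol is +1.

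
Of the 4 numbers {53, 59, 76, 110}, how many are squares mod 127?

(53/127) = -1 → non-residue.
(59/127) = -1 → non-residue.
(76/127) = +1 → QR.
(110/127) = -1 → non-residue.
Total quadratic residues among the 4: 1.

1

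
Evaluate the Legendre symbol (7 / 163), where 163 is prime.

Euler's criterion: (7/163) ≡ 7^81 (mod 163).
7^2 ≡ 49 (mod 163)
7^4 ≡ 119 (mod 163)
7^8 ≡ 143 (mod 163)
7^16 ≡ 74 (mod 163)
7^32 ≡ 97 (mod 163)
7^64 ≡ 118 (mod 163)
7^81 = 7^(64+16+1) ≡ 162 (mod 163).
Result is 162 ≡ −1, so (7/163) = −1.

-1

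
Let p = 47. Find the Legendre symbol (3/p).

Reciprocity: 3 ≡ 3 and 47 ≡ 3 (mod 4), so (3/47) = −(47/3).
Reduce top mod 3: now compute (2/3).
Pull out 2: since 3 ≡ 3 (mod 8), (2/3) = -1.
Reached (1/3) = 1. Collecting the sign flips along the way, the symbol is +1.

1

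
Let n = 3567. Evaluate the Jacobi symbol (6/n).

0

Pull out 2: since 3567 ≡ 7 (mod 8), (2/3567) = +1.
Reciprocity: 3 ≡ 3 and 3567 ≡ 3 (mod 4), so (3/3567) = −(3567/3).
Reduce top mod 3: now compute (0/3).
Top reduces to 0: gcd > 1, so the symbol is 0.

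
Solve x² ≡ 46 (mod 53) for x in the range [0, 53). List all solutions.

24, 29

53 ≡ 1 (mod 4), so we find a root by search.
Trying successive values, 24² = 576 ≡ 46 (mod 53). The other root is 53 − 24 = 29.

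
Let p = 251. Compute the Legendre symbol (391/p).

1

First reduce: 391 ≡ 140 (mod 251).
Pull out 2^2: since 251 ≡ 3 (mod 8), (2/251) = -1, so (2/251)^2 = +1.
Reciprocity: 35 ≡ 3 and 251 ≡ 3 (mod 4), so (35/251) = −(251/35).
Reduce top mod 35: now compute (6/35).
Pull out 2: since 35 ≡ 3 (mod 8), (2/35) = -1.
Reciprocity: 3 ≡ 3 and 35 ≡ 3 (mod 4), so (3/35) = −(35/3).
Reduce top mod 3: now compute (2/3).
Pull out 2: since 3 ≡ 3 (mod 8), (2/3) = -1.
Reached (1/3) = 1. Collecting the sign flips along the way, the symbol is +1.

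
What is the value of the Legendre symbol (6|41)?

Pull out 2: since 41 ≡ 1 (mod 8), (2/41) = +1.
Reciprocity: 3 ≡ 3 and 41 ≡ 1 (mod 4), so (3/41) = +(41/3).
Reduce top mod 3: now compute (2/3).
Pull out 2: since 3 ≡ 3 (mod 8), (2/3) = -1.
Reached (1/3) = 1. Collecting the sign flips along the way, the symbol is -1.

-1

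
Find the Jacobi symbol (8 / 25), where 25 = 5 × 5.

Pull out 2^3: since 25 ≡ 1 (mod 8), (2/25) = +1, so (2/25)^3 = +1.
Reached (1/25) = 1. Collecting the sign flips along the way, the symbol is +1.

1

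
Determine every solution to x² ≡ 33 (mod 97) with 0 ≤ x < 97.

18, 79

97 ≡ 1 (mod 4), so we find a root by search.
Trying successive values, 18² = 324 ≡ 33 (mod 97). The other root is 97 − 18 = 79.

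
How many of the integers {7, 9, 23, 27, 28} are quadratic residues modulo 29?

4

(7/29) = +1 → QR.
(9/29) = +1 → QR.
(23/29) = +1 → QR.
(27/29) = -1 → non-residue.
(28/29) = +1 → QR.
Total quadratic residues among the 5: 4.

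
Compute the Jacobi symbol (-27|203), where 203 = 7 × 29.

-1

First reduce: -27 ≡ 176 (mod 203).
Pull out 2^4: since 203 ≡ 3 (mod 8), (2/203) = -1, so (2/203)^4 = +1.
Reciprocity: 11 ≡ 3 and 203 ≡ 3 (mod 4), so (11/203) = −(203/11).
Reduce top mod 11: now compute (5/11).
Reciprocity: 5 ≡ 1 and 11 ≡ 3 (mod 4), so (5/11) = +(11/5).
Reduce top mod 5: now compute (1/5).
Reached (1/5) = 1. Collecting the sign flips along the way, the symbol is -1.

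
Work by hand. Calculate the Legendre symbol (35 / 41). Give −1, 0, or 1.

-1

Euler's criterion: (35/41) ≡ 35^20 (mod 41).
35^2 ≡ 36 (mod 41)
35^4 ≡ 25 (mod 41)
35^8 ≡ 10 (mod 41)
35^16 ≡ 18 (mod 41)
35^20 = 35^(16+4) ≡ 40 (mod 41).
Result is 40 ≡ −1, so (35/41) = −1.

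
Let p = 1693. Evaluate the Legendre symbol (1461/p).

Reciprocity: 1461 ≡ 1 and 1693 ≡ 1 (mod 4), so (1461/1693) = +(1693/1461).
Reduce top mod 1461: now compute (232/1461).
Pull out 2^3: since 1461 ≡ 5 (mod 8), (2/1461) = -1, so (2/1461)^3 = -1.
Reciprocity: 29 ≡ 1 and 1461 ≡ 1 (mod 4), so (29/1461) = +(1461/29).
Reduce top mod 29: now compute (11/29).
Reciprocity: 11 ≡ 3 and 29 ≡ 1 (mod 4), so (11/29) = +(29/11).
Reduce top mod 11: now compute (7/11).
Reciprocity: 7 ≡ 3 and 11 ≡ 3 (mod 4), so (7/11) = −(11/7).
Reduce top mod 7: now compute (4/7).
Pull out 2^2: since 7 ≡ 7 (mod 8), (2/7) = +1, so (2/7)^2 = +1.
Reached (1/7) = 1. Collecting the sign flips along the way, the symbol is +1.

1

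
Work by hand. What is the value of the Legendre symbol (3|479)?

Reciprocity: 3 ≡ 3 and 479 ≡ 3 (mod 4), so (3/479) = −(479/3).
Reduce top mod 3: now compute (2/3).
Pull out 2: since 3 ≡ 3 (mod 8), (2/3) = -1.
Reached (1/3) = 1. Collecting the sign flips along the way, the symbol is +1.

1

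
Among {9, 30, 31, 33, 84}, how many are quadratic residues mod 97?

(9/97) = +1 → QR.
(30/97) = -1 → non-residue.
(31/97) = +1 → QR.
(33/97) = +1 → QR.
(84/97) = -1 → non-residue.
Total quadratic residues among the 5: 3.

3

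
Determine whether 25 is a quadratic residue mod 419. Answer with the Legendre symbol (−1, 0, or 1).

1

Euler's criterion: (25/419) ≡ 25^209 (mod 419).
25^2 ≡ 206 (mod 419)
25^4 ≡ 117 (mod 419)
25^8 ≡ 281 (mod 419)
25^16 ≡ 189 (mod 419)
25^32 ≡ 106 (mod 419)
25^64 ≡ 342 (mod 419)
25^128 ≡ 63 (mod 419)
25^209 = 25^(128+64+16+1) ≡ 1 (mod 419).
Result is 1, so (25/419) = 1.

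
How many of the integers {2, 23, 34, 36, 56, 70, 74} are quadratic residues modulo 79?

(2/79) = +1 → QR.
(23/79) = +1 → QR.
(34/79) = -1 → non-residue.
(36/79) = +1 → QR.
(56/79) = -1 → non-residue.
(70/79) = -1 → non-residue.
(74/79) = -1 → non-residue.
Total quadratic residues among the 7: 3.

3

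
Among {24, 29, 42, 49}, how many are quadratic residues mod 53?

4

(24/53) = +1 → QR.
(29/53) = +1 → QR.
(42/53) = +1 → QR.
(49/53) = +1 → QR.
Total quadratic residues among the 4: 4.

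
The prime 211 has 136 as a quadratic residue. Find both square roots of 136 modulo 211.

Since 211 ≡ 3 (mod 4), a square root of 136 is 136^((211+1)/4) = 136^53 mod 211.
Repeated squaring: 136^2≡139, 136^4≡120, 136^8≡52, 136^16≡172, 136^32≡44 (mod 211).
136^53 = 136^(32+16+4+1) ≡ 66 (mod 211).
Check: 66² = 4356 ≡ 136 (mod 211). The two roots are 66 and 145.

66, 145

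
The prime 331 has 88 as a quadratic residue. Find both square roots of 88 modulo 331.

95, 236

Since 331 ≡ 3 (mod 4), a square root of 88 is 88^((331+1)/4) = 88^83 mod 331.
Repeated squaring: 88^2≡131, 88^4≡280, 88^8≡284, 88^16≡223, 88^32≡79, 88^64≡283 (mod 331).
88^83 = 88^(64+16+2+1) ≡ 95 (mod 331).
Check: 95² = 9025 ≡ 88 (mod 331). The two roots are 95 and 236.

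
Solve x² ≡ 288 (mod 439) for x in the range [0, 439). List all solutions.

Since 439 ≡ 3 (mod 4), a square root of 288 is 288^((439+1)/4) = 288^110 mod 439.
Repeated squaring: 288^2≡412, 288^4≡290, 288^8≡251, 288^16≡224, 288^32≡130, 288^64≡218 (mod 439).
288^110 = 288^(64+32+8+4+2) ≡ 252 (mod 439).
Check: 252² = 63504 ≡ 288 (mod 439). The two roots are 187 and 252.

187, 252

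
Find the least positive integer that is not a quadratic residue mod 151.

3

(2/151) = +1, so 2 is a residue.
(3/151) = −1, so 3 is the smallest positive non-residue mod 151.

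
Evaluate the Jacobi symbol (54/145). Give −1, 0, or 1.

1

Pull out 2: since 145 ≡ 1 (mod 8), (2/145) = +1.
Reciprocity: 27 ≡ 3 and 145 ≡ 1 (mod 4), so (27/145) = +(145/27).
Reduce top mod 27: now compute (10/27).
Pull out 2: since 27 ≡ 3 (mod 8), (2/27) = -1.
Reciprocity: 5 ≡ 1 and 27 ≡ 3 (mod 4), so (5/27) = +(27/5).
Reduce top mod 5: now compute (2/5).
Pull out 2: since 5 ≡ 5 (mod 8), (2/5) = -1.
Reached (1/5) = 1. Collecting the sign flips along the way, the symbol is +1.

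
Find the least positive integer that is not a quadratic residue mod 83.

2

(2/83) = −1, so 2 is the smallest positive non-residue mod 83.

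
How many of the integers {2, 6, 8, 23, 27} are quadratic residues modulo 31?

2

(2/31) = +1 → QR.
(6/31) = -1 → non-residue.
(8/31) = +1 → QR.
(23/31) = -1 → non-residue.
(27/31) = -1 → non-residue.
Total quadratic residues among the 5: 2.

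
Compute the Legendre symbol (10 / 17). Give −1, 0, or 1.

Euler's criterion: (10/17) ≡ 10^8 (mod 17).
10^2 ≡ 15 (mod 17)
10^4 ≡ 4 (mod 17)
10^8 ≡ 16 (mod 17)
10^8 = 10^(8) ≡ 16 (mod 17).
Result is 16 ≡ −1, so (10/17) = −1.

-1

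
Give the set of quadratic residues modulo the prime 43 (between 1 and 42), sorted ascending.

Square k = 1,…,21 (k and 43−k give the same square):
1²=1, 2²=4, 3²=9, 4²=16, 5²=25, 6²=36, 7²≡6, 8²≡21, 9²≡38, 10²≡14, 11²≡35, 12²≡15, 13²≡40, 14²≡24, 15²≡10, 16²≡41, 17²≡31, 18²≡23, 19²≡17, 20²≡13, 21²≡11 (mod 43).
So the quadratic residues mod 43 are {1, 4, 6, 9, 10, 11, 13, 14, 15, 16, 17, 21, 23, 24, 25, 31, 35, 36, 38, 40, 41}.

1, 4, 6, 9, 10, 11, 13, 14, 15, 16, 17, 21, 23, 24, 25, 31, 35, 36, 38, 40, 41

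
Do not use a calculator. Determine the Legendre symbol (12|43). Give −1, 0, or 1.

-1

Euler's criterion: (12/43) ≡ 12^21 (mod 43).
12^2 ≡ 15 (mod 43)
12^4 ≡ 10 (mod 43)
12^8 ≡ 14 (mod 43)
12^16 ≡ 24 (mod 43)
12^21 = 12^(16+4+1) ≡ 42 (mod 43).
Result is 42 ≡ −1, so (12/43) = −1.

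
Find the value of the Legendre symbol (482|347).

First reduce: 482 ≡ 135 (mod 347).
Reciprocity: 135 ≡ 3 and 347 ≡ 3 (mod 4), so (135/347) = −(347/135).
Reduce top mod 135: now compute (77/135).
Reciprocity: 77 ≡ 1 and 135 ≡ 3 (mod 4), so (77/135) = +(135/77).
Reduce top mod 77: now compute (58/77).
Pull out 2: since 77 ≡ 5 (mod 8), (2/77) = -1.
Reciprocity: 29 ≡ 1 and 77 ≡ 1 (mod 4), so (29/77) = +(77/29).
Reduce top mod 29: now compute (19/29).
Reciprocity: 19 ≡ 3 and 29 ≡ 1 (mod 4), so (19/29) = +(29/19).
Reduce top mod 19: now compute (10/19).
Pull out 2: since 19 ≡ 3 (mod 8), (2/19) = -1.
Reciprocity: 5 ≡ 1 and 19 ≡ 3 (mod 4), so (5/19) = +(19/5).
Reduce top mod 5: now compute (4/5).
Pull out 2^2: since 5 ≡ 5 (mod 8), (2/5) = -1, so (2/5)^2 = +1.
Reached (1/5) = 1. Collecting the sign flips along the way, the symbol is -1.

-1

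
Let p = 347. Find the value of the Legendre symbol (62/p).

Pull out 2: since 347 ≡ 3 (mod 8), (2/347) = -1.
Reciprocity: 31 ≡ 3 and 347 ≡ 3 (mod 4), so (31/347) = −(347/31).
Reduce top mod 31: now compute (6/31).
Pull out 2: since 31 ≡ 7 (mod 8), (2/31) = +1.
Reciprocity: 3 ≡ 3 and 31 ≡ 3 (mod 4), so (3/31) = −(31/3).
Reduce top mod 3: now compute (1/3).
Reached (1/3) = 1. Collecting the sign flips along the way, the symbol is -1.

-1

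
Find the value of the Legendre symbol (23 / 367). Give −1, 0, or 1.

1

Reciprocity: 23 ≡ 3 and 367 ≡ 3 (mod 4), so (23/367) = −(367/23).
Reduce top mod 23: now compute (22/23).
Pull out 2: since 23 ≡ 7 (mod 8), (2/23) = +1.
Reciprocity: 11 ≡ 3 and 23 ≡ 3 (mod 4), so (11/23) = −(23/11).
Reduce top mod 11: now compute (1/11).
Reached (1/11) = 1. Collecting the sign flips along the way, the symbol is +1.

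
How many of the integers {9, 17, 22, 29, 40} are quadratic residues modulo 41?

2

(9/41) = +1 → QR.
(17/41) = -1 → non-residue.
(22/41) = -1 → non-residue.
(29/41) = -1 → non-residue.
(40/41) = +1 → QR.
Total quadratic residues among the 5: 2.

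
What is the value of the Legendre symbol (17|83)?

1

Reciprocity: 17 ≡ 1 and 83 ≡ 3 (mod 4), so (17/83) = +(83/17).
Reduce top mod 17: now compute (15/17).
Reciprocity: 15 ≡ 3 and 17 ≡ 1 (mod 4), so (15/17) = +(17/15).
Reduce top mod 15: now compute (2/15).
Pull out 2: since 15 ≡ 7 (mod 8), (2/15) = +1.
Reached (1/15) = 1. Collecting the sign flips along the way, the symbol is +1.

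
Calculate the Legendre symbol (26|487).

-1

Pull out 2: since 487 ≡ 7 (mod 8), (2/487) = +1.
Reciprocity: 13 ≡ 1 and 487 ≡ 3 (mod 4), so (13/487) = +(487/13).
Reduce top mod 13: now compute (6/13).
Pull out 2: since 13 ≡ 5 (mod 8), (2/13) = -1.
Reciprocity: 3 ≡ 3 and 13 ≡ 1 (mod 4), so (3/13) = +(13/3).
Reduce top mod 3: now compute (1/3).
Reached (1/3) = 1. Collecting the sign flips along the way, the symbol is -1.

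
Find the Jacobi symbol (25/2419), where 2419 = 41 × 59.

1

Reciprocity: 25 ≡ 1 and 2419 ≡ 3 (mod 4), so (25/2419) = +(2419/25).
Reduce top mod 25: now compute (19/25).
Reciprocity: 19 ≡ 3 and 25 ≡ 1 (mod 4), so (19/25) = +(25/19).
Reduce top mod 19: now compute (6/19).
Pull out 2: since 19 ≡ 3 (mod 8), (2/19) = -1.
Reciprocity: 3 ≡ 3 and 19 ≡ 3 (mod 4), so (3/19) = −(19/3).
Reduce top mod 3: now compute (1/3).
Reached (1/3) = 1. Collecting the sign flips along the way, the symbol is +1.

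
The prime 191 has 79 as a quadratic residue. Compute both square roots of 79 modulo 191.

35, 156

Since 191 ≡ 3 (mod 4), a square root of 79 is 79^((191+1)/4) = 79^48 mod 191.
Repeated squaring: 79^2≡129, 79^4≡24, 79^8≡3, 79^16≡9, 79^32≡81 (mod 191).
79^48 = 79^(32+16) ≡ 156 (mod 191).
Check: 156² = 24336 ≡ 79 (mod 191). The two roots are 35 and 156.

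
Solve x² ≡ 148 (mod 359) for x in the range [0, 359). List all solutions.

35, 324

Since 359 ≡ 3 (mod 4), a square root of 148 is 148^((359+1)/4) = 148^90 mod 359.
Repeated squaring: 148^2≡5, 148^4≡25, 148^8≡266, 148^16≡33, 148^32≡12, 148^64≡144 (mod 359).
148^90 = 148^(64+16+8+2) ≡ 324 (mod 359).
Check: 324² = 104976 ≡ 148 (mod 359). The two roots are 35 and 324.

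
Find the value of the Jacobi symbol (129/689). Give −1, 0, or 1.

Reciprocity: 129 ≡ 1 and 689 ≡ 1 (mod 4), so (129/689) = +(689/129).
Reduce top mod 129: now compute (44/129).
Pull out 2^2: since 129 ≡ 1 (mod 8), (2/129) = +1, so (2/129)^2 = +1.
Reciprocity: 11 ≡ 3 and 129 ≡ 1 (mod 4), so (11/129) = +(129/11).
Reduce top mod 11: now compute (8/11).
Pull out 2^3: since 11 ≡ 3 (mod 8), (2/11) = -1, so (2/11)^3 = -1.
Reached (1/11) = 1. Collecting the sign flips along the way, the symbol is -1.

-1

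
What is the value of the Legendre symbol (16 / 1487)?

Pull out 2^4: since 1487 ≡ 7 (mod 8), (2/1487) = +1, so (2/1487)^4 = +1.
Reached (1/1487) = 1. Collecting the sign flips along the way, the symbol is +1.

1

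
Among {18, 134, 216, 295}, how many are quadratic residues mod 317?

(18/317) = -1 → non-residue.
(134/317) = -1 → non-residue.
(216/317) = +1 → QR.
(295/317) = -1 → non-residue.
Total quadratic residues among the 4: 1.

1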